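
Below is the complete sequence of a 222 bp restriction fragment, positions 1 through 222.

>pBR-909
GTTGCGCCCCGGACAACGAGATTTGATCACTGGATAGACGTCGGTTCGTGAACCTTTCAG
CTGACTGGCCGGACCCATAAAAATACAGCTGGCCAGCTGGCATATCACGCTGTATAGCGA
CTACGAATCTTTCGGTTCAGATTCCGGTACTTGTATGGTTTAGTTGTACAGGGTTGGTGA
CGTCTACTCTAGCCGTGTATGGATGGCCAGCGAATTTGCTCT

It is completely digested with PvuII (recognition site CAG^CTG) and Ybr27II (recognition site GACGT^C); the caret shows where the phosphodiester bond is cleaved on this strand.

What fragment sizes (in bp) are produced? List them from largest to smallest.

PvuII sites (CAGCTG) start at positions 58, 86, 94.
PvuII cuts after base 3 of each site, so after positions 60, 88, 96.
Ybr27II sites (GACGTC) start at positions 37, 179.
Ybr27II cuts after base 5 of each site (before the last base), so after positions 41, 183.
Combined cut positions: 41, 60, 88, 96, 183.
Linear molecule, 5 cuts → 6 fragments:
  1–41 → 41 bp
  42–60 → 19 bp
  61–88 → 28 bp
  89–96 → 8 bp
  97–183 → 87 bp
  184–222 → 39 bp
Sorted largest to smallest: 87, 41, 39, 28, 19, 8 bp.

87, 41, 39, 28, 19, 8 bp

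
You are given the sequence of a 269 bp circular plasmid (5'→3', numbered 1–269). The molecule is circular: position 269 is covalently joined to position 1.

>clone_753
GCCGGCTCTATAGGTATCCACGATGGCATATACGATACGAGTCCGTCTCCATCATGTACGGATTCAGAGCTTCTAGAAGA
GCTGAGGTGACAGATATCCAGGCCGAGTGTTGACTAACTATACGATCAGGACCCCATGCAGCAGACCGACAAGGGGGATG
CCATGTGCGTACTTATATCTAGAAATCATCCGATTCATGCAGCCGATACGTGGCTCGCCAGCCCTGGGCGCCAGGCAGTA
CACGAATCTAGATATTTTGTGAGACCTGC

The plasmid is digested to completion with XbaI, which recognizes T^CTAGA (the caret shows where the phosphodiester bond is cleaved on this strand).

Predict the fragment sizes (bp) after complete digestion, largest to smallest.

XbaI sites (TCTAGA) start at positions 72, 178, 247.
XbaI cuts after the first base of each site, so after positions 72, 178, 247.
Circular molecule, 3 cuts → 3 fragments:
  73–178 → 106 bp
  179–247 → 69 bp
  248–269 then 1–72 → 22 + 72 = 94 bp
Sorted largest to smallest: 106, 94, 69 bp.

106, 94, 69 bp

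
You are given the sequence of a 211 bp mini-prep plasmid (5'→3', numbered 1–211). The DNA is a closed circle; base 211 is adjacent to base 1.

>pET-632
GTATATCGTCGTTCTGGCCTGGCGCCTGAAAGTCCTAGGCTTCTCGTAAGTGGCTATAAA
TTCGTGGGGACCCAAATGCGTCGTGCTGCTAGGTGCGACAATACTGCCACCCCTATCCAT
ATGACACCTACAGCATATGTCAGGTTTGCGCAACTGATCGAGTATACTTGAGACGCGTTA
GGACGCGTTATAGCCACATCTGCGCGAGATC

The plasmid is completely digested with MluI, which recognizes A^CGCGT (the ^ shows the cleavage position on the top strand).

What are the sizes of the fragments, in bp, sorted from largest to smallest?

201, 10 bp

MluI sites (ACGCGT) start at positions 173, 183.
MluI cuts after the first base of each site, so after positions 173, 183.
Circular molecule, 2 cuts → 2 fragments:
  174–183 → 10 bp
  184–211 then 1–173 → 28 + 173 = 201 bp
Sorted largest to smallest: 201, 10 bp.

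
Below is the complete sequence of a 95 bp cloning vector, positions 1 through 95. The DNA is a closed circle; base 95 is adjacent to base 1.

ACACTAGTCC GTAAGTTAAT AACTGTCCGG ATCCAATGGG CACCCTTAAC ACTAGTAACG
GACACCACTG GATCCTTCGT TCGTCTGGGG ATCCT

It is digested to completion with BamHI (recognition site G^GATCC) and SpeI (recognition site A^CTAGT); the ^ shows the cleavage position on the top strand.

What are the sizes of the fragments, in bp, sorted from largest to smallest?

26, 22, 19, 19, 9 bp

BamHI sites (GGATCC) start at positions 29, 70, 89.
BamHI cuts after the first base of each site, so after positions 29, 70, 89.
SpeI sites (ACTAGT) start at positions 3, 51.
SpeI cuts after the first base of each site, so after positions 3, 51.
Combined cut positions: 3, 29, 51, 70, 89.
Circular molecule, 5 cuts → 5 fragments:
  4–29 → 26 bp
  30–51 → 22 bp
  52–70 → 19 bp
  71–89 → 19 bp
  90–95 then 1–3 → 6 + 3 = 9 bp
Sorted largest to smallest: 26, 22, 19, 19, 9 bp.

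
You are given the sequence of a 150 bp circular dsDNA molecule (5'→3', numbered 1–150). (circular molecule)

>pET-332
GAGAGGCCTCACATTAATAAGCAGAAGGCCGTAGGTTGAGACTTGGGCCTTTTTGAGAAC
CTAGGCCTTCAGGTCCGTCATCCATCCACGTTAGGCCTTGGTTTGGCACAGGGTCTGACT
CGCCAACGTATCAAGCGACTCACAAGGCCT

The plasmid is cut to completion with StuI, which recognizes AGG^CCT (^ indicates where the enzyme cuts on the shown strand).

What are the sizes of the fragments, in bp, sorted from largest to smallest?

StuI sites (AGGCCT) start at positions 4, 63, 93, 145.
StuI cuts after base 3 of each site, so after positions 6, 65, 95, 147.
Circular molecule, 4 cuts → 4 fragments:
  7–65 → 59 bp
  66–95 → 30 bp
  96–147 → 52 bp
  148–150 then 1–6 → 3 + 6 = 9 bp
Sorted largest to smallest: 59, 52, 30, 9 bp.

59, 52, 30, 9 bp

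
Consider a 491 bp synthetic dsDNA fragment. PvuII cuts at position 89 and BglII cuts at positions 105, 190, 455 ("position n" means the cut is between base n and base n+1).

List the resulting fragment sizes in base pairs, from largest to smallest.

Combined cut positions (sorted): 89, 105, 190, 455.
Linear molecule, 4 cuts → 5 fragments:
  89 − 0 = 89 bp
  105 − 89 = 16 bp
  190 − 105 = 85 bp
  455 − 190 = 265 bp
  491 − 455 = 36 bp
Sorted largest to smallest: 265, 89, 85, 36, 16 bp.

265, 89, 85, 36, 16 bp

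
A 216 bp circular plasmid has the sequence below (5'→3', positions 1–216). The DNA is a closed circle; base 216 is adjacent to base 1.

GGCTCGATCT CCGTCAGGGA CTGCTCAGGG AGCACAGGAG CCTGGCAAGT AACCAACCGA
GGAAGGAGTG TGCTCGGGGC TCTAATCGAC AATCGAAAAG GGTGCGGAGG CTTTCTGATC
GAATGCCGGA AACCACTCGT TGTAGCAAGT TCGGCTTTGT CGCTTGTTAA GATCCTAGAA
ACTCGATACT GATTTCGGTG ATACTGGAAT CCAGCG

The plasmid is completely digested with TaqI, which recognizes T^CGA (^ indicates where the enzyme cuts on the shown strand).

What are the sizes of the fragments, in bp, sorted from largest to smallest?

82, 64, 37, 26, 7 bp

TaqI sites (TCGA) start at positions 4, 86, 93, 119, 183.
TaqI cuts after the first base of each site, so after positions 4, 86, 93, 119, 183.
Circular molecule, 5 cuts → 5 fragments:
  5–86 → 82 bp
  87–93 → 7 bp
  94–119 → 26 bp
  120–183 → 64 bp
  184–216 then 1–4 → 33 + 4 = 37 bp
Sorted largest to smallest: 82, 64, 37, 26, 7 bp.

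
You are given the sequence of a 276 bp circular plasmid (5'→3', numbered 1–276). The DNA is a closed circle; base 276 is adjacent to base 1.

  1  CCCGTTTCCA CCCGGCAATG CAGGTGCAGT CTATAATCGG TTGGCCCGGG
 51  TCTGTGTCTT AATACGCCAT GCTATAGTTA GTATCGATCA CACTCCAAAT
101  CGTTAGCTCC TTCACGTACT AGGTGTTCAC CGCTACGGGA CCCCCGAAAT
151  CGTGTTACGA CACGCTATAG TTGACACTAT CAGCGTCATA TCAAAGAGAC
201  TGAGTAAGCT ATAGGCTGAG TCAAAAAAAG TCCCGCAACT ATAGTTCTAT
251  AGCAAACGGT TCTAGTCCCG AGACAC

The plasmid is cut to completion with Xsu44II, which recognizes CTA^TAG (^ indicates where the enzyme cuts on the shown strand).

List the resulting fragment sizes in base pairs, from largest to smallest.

Xsu44II sites (CTATAG) start at positions 72, 165, 209, 239, 247.
Xsu44II cuts after base 3 of each site, so after positions 74, 167, 211, 241, 249.
Circular molecule, 5 cuts → 5 fragments:
  75–167 → 93 bp
  168–211 → 44 bp
  212–241 → 30 bp
  242–249 → 8 bp
  250–276 then 1–74 → 27 + 74 = 101 bp
Sorted largest to smallest: 101, 93, 44, 30, 8 bp.

101, 93, 44, 30, 8 bp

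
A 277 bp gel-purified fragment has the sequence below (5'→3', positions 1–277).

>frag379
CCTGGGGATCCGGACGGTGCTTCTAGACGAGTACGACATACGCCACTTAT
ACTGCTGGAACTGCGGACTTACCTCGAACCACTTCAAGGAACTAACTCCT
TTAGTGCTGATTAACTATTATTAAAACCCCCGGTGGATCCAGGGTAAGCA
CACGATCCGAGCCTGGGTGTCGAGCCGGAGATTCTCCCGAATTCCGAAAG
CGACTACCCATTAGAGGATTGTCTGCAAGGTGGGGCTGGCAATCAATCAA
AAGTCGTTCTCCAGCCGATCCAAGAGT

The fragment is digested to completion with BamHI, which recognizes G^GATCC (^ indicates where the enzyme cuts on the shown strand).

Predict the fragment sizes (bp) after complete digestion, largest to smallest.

BamHI sites (GGATCC) start at positions 6, 135.
BamHI cuts after the first base of each site, so after positions 6, 135.
Linear molecule, 2 cuts → 3 fragments:
  1–6 → 6 bp
  7–135 → 129 bp
  136–277 → 142 bp
Sorted largest to smallest: 142, 129, 6 bp.

142, 129, 6 bp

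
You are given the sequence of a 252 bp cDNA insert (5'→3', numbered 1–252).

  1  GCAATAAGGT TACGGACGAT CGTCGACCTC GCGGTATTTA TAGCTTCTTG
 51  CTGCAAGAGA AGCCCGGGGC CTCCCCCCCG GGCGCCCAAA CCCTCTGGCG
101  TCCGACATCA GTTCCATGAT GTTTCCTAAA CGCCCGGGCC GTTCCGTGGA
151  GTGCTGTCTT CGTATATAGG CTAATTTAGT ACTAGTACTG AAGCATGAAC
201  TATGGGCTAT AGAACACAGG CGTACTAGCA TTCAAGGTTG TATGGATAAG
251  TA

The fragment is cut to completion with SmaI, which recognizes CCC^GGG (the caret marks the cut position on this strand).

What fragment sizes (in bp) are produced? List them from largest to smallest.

117, 65, 56, 14 bp

SmaI sites (CCCGGG) start at positions 63, 77, 133.
SmaI cuts after base 3 of each site, so after positions 65, 79, 135.
Linear molecule, 3 cuts → 4 fragments:
  1–65 → 65 bp
  66–79 → 14 bp
  80–135 → 56 bp
  136–252 → 117 bp
Sorted largest to smallest: 117, 65, 56, 14 bp.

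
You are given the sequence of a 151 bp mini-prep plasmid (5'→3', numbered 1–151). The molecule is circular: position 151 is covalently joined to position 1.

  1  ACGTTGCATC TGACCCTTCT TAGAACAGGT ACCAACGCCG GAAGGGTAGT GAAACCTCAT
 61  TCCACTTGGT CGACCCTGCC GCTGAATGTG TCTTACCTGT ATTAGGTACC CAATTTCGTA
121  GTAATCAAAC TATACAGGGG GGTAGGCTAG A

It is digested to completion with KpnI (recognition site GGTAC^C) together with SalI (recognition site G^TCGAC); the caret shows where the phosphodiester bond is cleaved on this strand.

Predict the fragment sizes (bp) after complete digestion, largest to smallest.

74, 40, 37 bp

KpnI sites (GGTACC) start at positions 28, 105.
KpnI cuts after base 5 of each site (before the last base), so after positions 32, 109.
The SalI site (GTCGAC) starts at position 69.
SalI cuts after the first base of each site, so after position 69.
Combined cut positions: 32, 69, 109.
Circular molecule, 3 cuts → 3 fragments:
  33–69 → 37 bp
  70–109 → 40 bp
  110–151 then 1–32 → 42 + 32 = 74 bp
Sorted largest to smallest: 74, 40, 37 bp.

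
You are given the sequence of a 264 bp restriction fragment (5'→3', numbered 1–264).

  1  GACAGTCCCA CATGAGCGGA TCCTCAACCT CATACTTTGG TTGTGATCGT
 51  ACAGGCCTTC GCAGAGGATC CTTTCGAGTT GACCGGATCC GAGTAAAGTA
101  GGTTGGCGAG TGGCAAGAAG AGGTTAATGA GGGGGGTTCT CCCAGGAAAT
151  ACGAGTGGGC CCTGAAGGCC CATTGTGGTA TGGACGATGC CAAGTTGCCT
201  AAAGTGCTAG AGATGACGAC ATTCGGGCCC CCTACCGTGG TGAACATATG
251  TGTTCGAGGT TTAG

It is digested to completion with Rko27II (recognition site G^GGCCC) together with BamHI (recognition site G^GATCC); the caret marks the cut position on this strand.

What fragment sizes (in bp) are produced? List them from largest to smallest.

Rko27II sites (GGGCCC) start at positions 157, 225.
Rko27II cuts after the first base of each site, so after positions 157, 225.
BamHI sites (GGATCC) start at positions 18, 66, 85.
BamHI cuts after the first base of each site, so after positions 18, 66, 85.
Combined cut positions: 18, 66, 85, 157, 225.
Linear molecule, 5 cuts → 6 fragments:
  1–18 → 18 bp
  19–66 → 48 bp
  67–85 → 19 bp
  86–157 → 72 bp
  158–225 → 68 bp
  226–264 → 39 bp
Sorted largest to smallest: 72, 68, 48, 39, 19, 18 bp.

72, 68, 48, 39, 19, 18 bp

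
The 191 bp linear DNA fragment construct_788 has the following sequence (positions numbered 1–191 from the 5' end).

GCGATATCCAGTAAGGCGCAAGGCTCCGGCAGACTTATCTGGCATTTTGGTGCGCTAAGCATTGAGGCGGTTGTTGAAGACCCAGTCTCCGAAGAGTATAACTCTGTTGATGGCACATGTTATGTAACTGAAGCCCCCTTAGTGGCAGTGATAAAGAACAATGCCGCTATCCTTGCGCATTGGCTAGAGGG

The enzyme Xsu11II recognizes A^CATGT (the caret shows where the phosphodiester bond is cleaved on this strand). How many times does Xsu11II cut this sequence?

ACATGT occurs starting at position 115.
Xsu11II cuts at 1 site.

1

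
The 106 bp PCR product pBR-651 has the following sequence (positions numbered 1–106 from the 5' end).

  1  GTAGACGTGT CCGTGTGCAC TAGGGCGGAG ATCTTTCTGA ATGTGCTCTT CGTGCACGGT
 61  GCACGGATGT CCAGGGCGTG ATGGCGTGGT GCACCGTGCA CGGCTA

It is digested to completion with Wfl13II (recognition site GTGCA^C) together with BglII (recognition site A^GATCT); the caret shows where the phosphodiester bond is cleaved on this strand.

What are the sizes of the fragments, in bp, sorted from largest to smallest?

Wfl13II sites (GTGCAC) start at positions 15, 52, 59, 89, 96.
Wfl13II cuts after base 5 of each site (before the last base), so after positions 19, 56, 63, 93, 100.
The BglII site (AGATCT) starts at position 29.
BglII cuts after the first base of each site, so after position 29.
Combined cut positions: 19, 29, 56, 63, 93, 100.
Linear molecule, 6 cuts → 7 fragments:
  1–19 → 19 bp
  20–29 → 10 bp
  30–56 → 27 bp
  57–63 → 7 bp
  64–93 → 30 bp
  94–100 → 7 bp
  101–106 → 6 bp
Sorted largest to smallest: 30, 27, 19, 10, 7, 7, 6 bp.

30, 27, 19, 10, 7, 7, 6 bp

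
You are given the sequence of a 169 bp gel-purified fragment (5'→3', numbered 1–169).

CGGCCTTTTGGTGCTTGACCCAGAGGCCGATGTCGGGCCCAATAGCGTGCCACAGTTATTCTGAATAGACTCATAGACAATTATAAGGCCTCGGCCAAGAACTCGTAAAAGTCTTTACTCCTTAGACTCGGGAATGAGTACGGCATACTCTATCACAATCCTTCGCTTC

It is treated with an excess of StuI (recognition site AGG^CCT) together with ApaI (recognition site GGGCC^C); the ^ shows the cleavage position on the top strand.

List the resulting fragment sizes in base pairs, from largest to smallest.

The StuI site (AGGCCT) starts at position 86.
StuI cuts after base 3 of each site, so after position 88.
The ApaI site (GGGCCC) starts at position 35.
ApaI cuts after base 5 of each site (before the last base), so after position 39.
Combined cut positions: 39, 88.
Linear molecule, 2 cuts → 3 fragments:
  1–39 → 39 bp
  40–88 → 49 bp
  89–169 → 81 bp
Sorted largest to smallest: 81, 49, 39 bp.

81, 49, 39 bp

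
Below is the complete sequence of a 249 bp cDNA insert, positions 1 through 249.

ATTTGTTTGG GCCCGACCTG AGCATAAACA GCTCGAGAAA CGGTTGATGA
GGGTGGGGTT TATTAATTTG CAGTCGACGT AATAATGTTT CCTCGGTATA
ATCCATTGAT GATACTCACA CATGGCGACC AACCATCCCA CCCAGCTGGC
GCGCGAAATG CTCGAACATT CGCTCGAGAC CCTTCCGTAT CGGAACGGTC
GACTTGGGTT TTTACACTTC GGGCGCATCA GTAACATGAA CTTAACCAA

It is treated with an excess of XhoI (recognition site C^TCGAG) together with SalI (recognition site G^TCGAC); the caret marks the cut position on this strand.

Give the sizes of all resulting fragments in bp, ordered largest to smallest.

XhoI sites (CTCGAG) start at positions 32, 173.
XhoI cuts after the first base of each site, so after positions 32, 173.
SalI sites (GTCGAC) start at positions 73, 198.
SalI cuts after the first base of each site, so after positions 73, 198.
Combined cut positions: 32, 73, 173, 198.
Linear molecule, 4 cuts → 5 fragments:
  1–32 → 32 bp
  33–73 → 41 bp
  74–173 → 100 bp
  174–198 → 25 bp
  199–249 → 51 bp
Sorted largest to smallest: 100, 51, 41, 32, 25 bp.

100, 51, 41, 32, 25 bp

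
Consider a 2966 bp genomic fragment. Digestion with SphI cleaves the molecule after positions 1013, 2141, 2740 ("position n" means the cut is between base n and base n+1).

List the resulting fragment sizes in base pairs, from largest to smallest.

1128, 1013, 599, 226 bp

Linear molecule, 3 cuts → 4 fragments:
  1013 − 0 = 1013 bp
  2141 − 1013 = 1128 bp
  2740 − 2141 = 599 bp
  2966 − 2740 = 226 bp
Sorted largest to smallest: 1128, 1013, 599, 226 bp.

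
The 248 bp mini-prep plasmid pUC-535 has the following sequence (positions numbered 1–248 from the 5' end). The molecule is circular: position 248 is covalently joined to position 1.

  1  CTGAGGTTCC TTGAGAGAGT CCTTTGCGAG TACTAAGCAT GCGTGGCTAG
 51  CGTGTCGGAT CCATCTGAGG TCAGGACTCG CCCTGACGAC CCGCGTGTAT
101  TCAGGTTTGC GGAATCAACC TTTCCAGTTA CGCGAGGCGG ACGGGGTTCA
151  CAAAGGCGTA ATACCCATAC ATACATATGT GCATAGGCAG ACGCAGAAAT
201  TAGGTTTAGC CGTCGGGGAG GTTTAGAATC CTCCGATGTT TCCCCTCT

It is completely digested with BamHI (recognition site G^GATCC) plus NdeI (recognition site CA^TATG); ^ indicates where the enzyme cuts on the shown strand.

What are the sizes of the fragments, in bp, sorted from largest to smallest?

The BamHI site (GGATCC) starts at position 57.
BamHI cuts after the first base of each site, so after position 57.
The NdeI site (CATATG) starts at position 174.
NdeI cuts after base 2 of each site, so after position 175.
Combined cut positions: 57, 175.
Circular molecule, 2 cuts → 2 fragments:
  58–175 → 118 bp
  176–248 then 1–57 → 73 + 57 = 130 bp
Sorted largest to smallest: 130, 118 bp.

130, 118 bp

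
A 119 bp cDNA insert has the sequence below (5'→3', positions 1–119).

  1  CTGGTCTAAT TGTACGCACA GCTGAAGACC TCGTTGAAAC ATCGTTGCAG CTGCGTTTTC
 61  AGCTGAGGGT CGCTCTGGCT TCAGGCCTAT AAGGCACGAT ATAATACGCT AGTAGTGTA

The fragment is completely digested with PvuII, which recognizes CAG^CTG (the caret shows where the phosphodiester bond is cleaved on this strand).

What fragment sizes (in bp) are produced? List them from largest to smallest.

PvuII sites (CAGCTG) start at positions 19, 48, 60.
PvuII cuts after base 3 of each site, so after positions 21, 50, 62.
Linear molecule, 3 cuts → 4 fragments:
  1–21 → 21 bp
  22–50 → 29 bp
  51–62 → 12 bp
  63–119 → 57 bp
Sorted largest to smallest: 57, 29, 21, 12 bp.

57, 29, 21, 12 bp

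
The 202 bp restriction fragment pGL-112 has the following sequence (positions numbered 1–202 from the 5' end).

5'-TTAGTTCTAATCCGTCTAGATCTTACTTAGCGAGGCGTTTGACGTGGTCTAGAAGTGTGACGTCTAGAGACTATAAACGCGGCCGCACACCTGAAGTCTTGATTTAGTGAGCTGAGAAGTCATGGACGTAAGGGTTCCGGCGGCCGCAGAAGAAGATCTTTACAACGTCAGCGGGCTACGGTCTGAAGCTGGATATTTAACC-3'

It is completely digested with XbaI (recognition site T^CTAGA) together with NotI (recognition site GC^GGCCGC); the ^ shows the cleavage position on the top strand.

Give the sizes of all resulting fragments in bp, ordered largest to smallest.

XbaI sites (TCTAGA) start at positions 15, 48, 63.
XbaI cuts after the first base of each site, so after positions 15, 48, 63.
NotI sites (GCGGCCGC) start at positions 79, 140.
NotI cuts after base 2 of each site, so after positions 80, 141.
Combined cut positions: 15, 48, 63, 80, 141.
Linear molecule, 5 cuts → 6 fragments:
  1–15 → 15 bp
  16–48 → 33 bp
  49–63 → 15 bp
  64–80 → 17 bp
  81–141 → 61 bp
  142–202 → 61 bp
Sorted largest to smallest: 61, 61, 33, 17, 15, 15 bp.

61, 61, 33, 17, 15, 15 bp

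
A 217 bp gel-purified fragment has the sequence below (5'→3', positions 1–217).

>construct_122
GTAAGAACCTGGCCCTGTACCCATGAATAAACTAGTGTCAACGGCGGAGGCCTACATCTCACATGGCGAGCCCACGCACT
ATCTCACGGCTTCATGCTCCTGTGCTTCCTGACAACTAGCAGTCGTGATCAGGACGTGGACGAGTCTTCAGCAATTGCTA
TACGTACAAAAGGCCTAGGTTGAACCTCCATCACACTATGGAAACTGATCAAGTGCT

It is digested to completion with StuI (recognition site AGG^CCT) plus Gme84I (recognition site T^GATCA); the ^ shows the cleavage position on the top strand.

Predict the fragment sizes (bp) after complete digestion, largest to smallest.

StuI sites (AGGCCT) start at positions 48, 171.
StuI cuts after base 3 of each site, so after positions 50, 173.
Gme84I sites (TGATCA) start at positions 126, 206.
Gme84I cuts after the first base of each site, so after positions 126, 206.
Combined cut positions: 50, 126, 173, 206.
Linear molecule, 4 cuts → 5 fragments:
  1–50 → 50 bp
  51–126 → 76 bp
  127–173 → 47 bp
  174–206 → 33 bp
  207–217 → 11 bp
Sorted largest to smallest: 76, 50, 47, 33, 11 bp.

76, 50, 47, 33, 11 bp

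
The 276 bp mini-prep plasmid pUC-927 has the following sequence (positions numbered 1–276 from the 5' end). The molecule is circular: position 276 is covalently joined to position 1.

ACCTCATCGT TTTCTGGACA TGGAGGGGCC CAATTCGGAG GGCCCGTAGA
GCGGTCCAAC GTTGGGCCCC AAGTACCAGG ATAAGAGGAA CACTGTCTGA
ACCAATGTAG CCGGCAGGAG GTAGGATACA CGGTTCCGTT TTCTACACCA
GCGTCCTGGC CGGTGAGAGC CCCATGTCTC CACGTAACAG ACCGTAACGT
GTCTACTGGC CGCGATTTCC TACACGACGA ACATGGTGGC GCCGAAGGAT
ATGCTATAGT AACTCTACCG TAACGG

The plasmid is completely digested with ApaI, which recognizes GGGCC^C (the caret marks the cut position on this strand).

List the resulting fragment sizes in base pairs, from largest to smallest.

238, 24, 14 bp

ApaI sites (GGGCCC) start at positions 26, 40, 64.
ApaI cuts after base 5 of each site (before the last base), so after positions 30, 44, 68.
Circular molecule, 3 cuts → 3 fragments:
  31–44 → 14 bp
  45–68 → 24 bp
  69–276 then 1–30 → 208 + 30 = 238 bp
Sorted largest to smallest: 238, 24, 14 bp.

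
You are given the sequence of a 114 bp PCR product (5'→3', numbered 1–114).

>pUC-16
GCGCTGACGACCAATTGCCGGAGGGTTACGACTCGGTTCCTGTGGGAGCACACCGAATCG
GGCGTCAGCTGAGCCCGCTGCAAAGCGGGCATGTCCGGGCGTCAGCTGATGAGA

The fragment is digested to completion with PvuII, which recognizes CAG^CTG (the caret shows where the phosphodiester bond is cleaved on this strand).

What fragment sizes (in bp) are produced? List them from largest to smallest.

68, 37, 9 bp

PvuII sites (CAGCTG) start at positions 66, 103.
PvuII cuts after base 3 of each site, so after positions 68, 105.
Linear molecule, 2 cuts → 3 fragments:
  1–68 → 68 bp
  69–105 → 37 bp
  106–114 → 9 bp
Sorted largest to smallest: 68, 37, 9 bp.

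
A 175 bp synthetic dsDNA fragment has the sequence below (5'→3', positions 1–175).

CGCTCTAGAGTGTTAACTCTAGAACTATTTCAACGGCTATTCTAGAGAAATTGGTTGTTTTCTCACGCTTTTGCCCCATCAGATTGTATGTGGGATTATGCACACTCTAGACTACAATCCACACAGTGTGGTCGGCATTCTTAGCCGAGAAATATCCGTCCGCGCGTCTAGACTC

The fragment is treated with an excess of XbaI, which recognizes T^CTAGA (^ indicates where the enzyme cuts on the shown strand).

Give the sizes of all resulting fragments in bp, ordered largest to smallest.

65, 61, 23, 14, 8, 4 bp

XbaI sites (TCTAGA) start at positions 4, 18, 41, 106, 167.
XbaI cuts after the first base of each site, so after positions 4, 18, 41, 106, 167.
Linear molecule, 5 cuts → 6 fragments:
  1–4 → 4 bp
  5–18 → 14 bp
  19–41 → 23 bp
  42–106 → 65 bp
  107–167 → 61 bp
  168–175 → 8 bp
Sorted largest to smallest: 65, 61, 23, 14, 8, 4 bp.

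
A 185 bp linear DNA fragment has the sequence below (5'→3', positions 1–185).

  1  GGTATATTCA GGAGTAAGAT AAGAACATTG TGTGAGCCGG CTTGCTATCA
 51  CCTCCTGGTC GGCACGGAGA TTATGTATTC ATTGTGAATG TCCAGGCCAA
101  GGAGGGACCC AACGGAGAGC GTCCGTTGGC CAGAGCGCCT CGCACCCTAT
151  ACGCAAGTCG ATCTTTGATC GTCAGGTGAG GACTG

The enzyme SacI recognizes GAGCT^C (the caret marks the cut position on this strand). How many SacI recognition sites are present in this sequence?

No occurrence of GAGCTC is present in the sequence.
SacI does not cut: 0 sites.

0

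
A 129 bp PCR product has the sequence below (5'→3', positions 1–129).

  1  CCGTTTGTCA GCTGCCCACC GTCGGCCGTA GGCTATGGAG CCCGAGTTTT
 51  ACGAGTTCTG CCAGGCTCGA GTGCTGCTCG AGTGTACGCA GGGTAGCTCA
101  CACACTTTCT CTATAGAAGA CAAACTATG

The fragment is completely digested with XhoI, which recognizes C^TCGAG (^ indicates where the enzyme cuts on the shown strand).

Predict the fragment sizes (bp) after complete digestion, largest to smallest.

66, 52, 11 bp

XhoI sites (CTCGAG) start at positions 66, 77.
XhoI cuts after the first base of each site, so after positions 66, 77.
Linear molecule, 2 cuts → 3 fragments:
  1–66 → 66 bp
  67–77 → 11 bp
  78–129 → 52 bp
Sorted largest to smallest: 66, 52, 11 bp.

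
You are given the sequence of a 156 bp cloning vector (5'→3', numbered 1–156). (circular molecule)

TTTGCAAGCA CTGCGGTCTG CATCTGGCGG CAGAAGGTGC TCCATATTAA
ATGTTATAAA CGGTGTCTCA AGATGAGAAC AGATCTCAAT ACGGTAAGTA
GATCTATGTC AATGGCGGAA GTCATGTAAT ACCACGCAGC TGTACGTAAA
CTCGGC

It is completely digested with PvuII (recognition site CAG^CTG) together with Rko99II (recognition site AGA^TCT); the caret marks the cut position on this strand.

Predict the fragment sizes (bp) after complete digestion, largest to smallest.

100, 37, 19 bp

The PvuII site (CAGCTG) starts at position 137.
PvuII cuts after base 3 of each site, so after position 139.
Rko99II sites (AGATCT) start at positions 81, 100.
Rko99II cuts after base 3 of each site, so after positions 83, 102.
Combined cut positions: 83, 102, 139.
Circular molecule, 3 cuts → 3 fragments:
  84–102 → 19 bp
  103–139 → 37 bp
  140–156 then 1–83 → 17 + 83 = 100 bp
Sorted largest to smallest: 100, 37, 19 bp.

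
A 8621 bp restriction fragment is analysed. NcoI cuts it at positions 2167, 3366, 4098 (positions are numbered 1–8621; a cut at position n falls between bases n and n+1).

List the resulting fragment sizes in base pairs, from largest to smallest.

Linear molecule, 3 cuts → 4 fragments:
  2167 − 0 = 2167 bp
  3366 − 2167 = 1199 bp
  4098 − 3366 = 732 bp
  8621 − 4098 = 4523 bp
Sorted largest to smallest: 4523, 2167, 1199, 732 bp.

4523, 2167, 1199, 732 bp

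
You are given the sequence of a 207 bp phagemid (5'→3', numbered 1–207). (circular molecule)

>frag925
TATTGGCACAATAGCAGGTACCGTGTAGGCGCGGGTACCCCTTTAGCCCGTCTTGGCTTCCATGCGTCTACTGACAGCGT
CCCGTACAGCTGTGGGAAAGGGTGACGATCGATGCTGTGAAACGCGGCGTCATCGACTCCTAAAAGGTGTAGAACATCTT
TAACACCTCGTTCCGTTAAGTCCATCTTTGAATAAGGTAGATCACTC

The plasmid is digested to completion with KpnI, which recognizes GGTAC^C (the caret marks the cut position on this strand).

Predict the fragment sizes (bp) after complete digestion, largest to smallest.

190, 17 bp

KpnI sites (GGTACC) start at positions 17, 34.
KpnI cuts after base 5 of each site (before the last base), so after positions 21, 38.
Circular molecule, 2 cuts → 2 fragments:
  22–38 → 17 bp
  39–207 then 1–21 → 169 + 21 = 190 bp
Sorted largest to smallest: 190, 17 bp.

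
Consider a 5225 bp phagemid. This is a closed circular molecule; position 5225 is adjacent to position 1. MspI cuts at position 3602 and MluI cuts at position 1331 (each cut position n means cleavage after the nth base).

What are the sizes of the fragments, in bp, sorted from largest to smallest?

Combined cut positions (sorted): 1331, 3602.
Circular molecule, 2 cuts → 2 fragments:
  3602 − 1331 = 2271 bp
  wrap: 5225 − 3602 + 1331 = 2954 bp
Sorted largest to smallest: 2954, 2271 bp.

2954, 2271 bp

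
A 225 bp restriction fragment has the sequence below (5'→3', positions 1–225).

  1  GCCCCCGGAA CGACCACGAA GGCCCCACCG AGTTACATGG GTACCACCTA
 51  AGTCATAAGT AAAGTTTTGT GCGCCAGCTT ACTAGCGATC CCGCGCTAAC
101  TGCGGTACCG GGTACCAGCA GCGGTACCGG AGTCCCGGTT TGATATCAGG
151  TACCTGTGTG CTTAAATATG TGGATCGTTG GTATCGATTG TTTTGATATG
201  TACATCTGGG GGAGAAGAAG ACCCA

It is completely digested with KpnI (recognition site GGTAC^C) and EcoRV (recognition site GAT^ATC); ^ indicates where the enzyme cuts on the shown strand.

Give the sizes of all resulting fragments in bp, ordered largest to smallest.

KpnI sites (GGTACC) start at positions 40, 104, 111, 123, 149.
KpnI cuts after base 5 of each site (before the last base), so after positions 44, 108, 115, 127, 153.
The EcoRV site (GATATC) starts at position 142.
EcoRV cuts after base 3 of each site, so after position 144.
Combined cut positions: 44, 108, 115, 127, 144, 153.
Linear molecule, 6 cuts → 7 fragments:
  1–44 → 44 bp
  45–108 → 64 bp
  109–115 → 7 bp
  116–127 → 12 bp
  128–144 → 17 bp
  145–153 → 9 bp
  154–225 → 72 bp
Sorted largest to smallest: 72, 64, 44, 17, 12, 9, 7 bp.

72, 64, 44, 17, 12, 9, 7 bp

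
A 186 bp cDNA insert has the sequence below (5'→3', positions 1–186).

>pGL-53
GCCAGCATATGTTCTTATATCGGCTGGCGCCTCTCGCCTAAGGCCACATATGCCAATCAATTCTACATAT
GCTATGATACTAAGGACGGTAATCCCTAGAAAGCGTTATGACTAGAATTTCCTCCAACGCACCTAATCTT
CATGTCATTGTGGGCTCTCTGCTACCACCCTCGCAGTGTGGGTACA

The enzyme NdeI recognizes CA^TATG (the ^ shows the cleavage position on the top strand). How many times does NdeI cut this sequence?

CATATG occurs starting at positions 6, 47, 66.
NdeI cuts at 3 sites.

3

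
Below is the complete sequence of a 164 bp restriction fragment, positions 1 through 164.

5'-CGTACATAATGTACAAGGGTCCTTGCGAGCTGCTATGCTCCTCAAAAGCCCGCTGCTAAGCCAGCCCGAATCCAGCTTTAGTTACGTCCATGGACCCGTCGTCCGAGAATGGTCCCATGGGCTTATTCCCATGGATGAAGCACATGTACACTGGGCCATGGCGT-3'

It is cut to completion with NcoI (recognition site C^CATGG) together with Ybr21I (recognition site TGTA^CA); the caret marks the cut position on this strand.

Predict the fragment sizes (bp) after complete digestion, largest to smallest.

75, 27, 19, 14, 13, 8, 8 bp

NcoI sites (CCATGG) start at positions 88, 115, 129, 156.
NcoI cuts after the first base of each site, so after positions 88, 115, 129, 156.
Ybr21I sites (TGTACA) start at positions 10, 145.
Ybr21I cuts after base 4 of each site, so after positions 13, 148.
Combined cut positions: 13, 88, 115, 129, 148, 156.
Linear molecule, 6 cuts → 7 fragments:
  1–13 → 13 bp
  14–88 → 75 bp
  89–115 → 27 bp
  116–129 → 14 bp
  130–148 → 19 bp
  149–156 → 8 bp
  157–164 → 8 bp
Sorted largest to smallest: 75, 27, 19, 14, 13, 8, 8 bp.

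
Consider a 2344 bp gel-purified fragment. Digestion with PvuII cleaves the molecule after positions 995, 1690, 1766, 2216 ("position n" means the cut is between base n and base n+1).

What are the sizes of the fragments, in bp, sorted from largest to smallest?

Linear molecule, 4 cuts → 5 fragments:
  995 − 0 = 995 bp
  1690 − 995 = 695 bp
  1766 − 1690 = 76 bp
  2216 − 1766 = 450 bp
  2344 − 2216 = 128 bp
Sorted largest to smallest: 995, 695, 450, 128, 76 bp.

995, 695, 450, 128, 76 bp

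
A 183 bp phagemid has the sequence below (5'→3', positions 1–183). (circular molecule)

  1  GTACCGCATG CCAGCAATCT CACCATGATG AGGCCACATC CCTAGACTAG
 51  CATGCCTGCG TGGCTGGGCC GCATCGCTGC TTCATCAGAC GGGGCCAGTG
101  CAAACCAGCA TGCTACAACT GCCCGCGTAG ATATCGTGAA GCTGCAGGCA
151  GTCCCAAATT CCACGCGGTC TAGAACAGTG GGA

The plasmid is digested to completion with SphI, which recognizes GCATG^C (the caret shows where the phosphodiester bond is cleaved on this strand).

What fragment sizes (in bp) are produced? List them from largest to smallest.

SphI sites (GCATGC) start at positions 6, 50, 108.
SphI cuts after base 5 of each site (before the last base), so after positions 10, 54, 112.
Circular molecule, 3 cuts → 3 fragments:
  11–54 → 44 bp
  55–112 → 58 bp
  113–183 then 1–10 → 71 + 10 = 81 bp
Sorted largest to smallest: 81, 58, 44 bp.

81, 58, 44 bp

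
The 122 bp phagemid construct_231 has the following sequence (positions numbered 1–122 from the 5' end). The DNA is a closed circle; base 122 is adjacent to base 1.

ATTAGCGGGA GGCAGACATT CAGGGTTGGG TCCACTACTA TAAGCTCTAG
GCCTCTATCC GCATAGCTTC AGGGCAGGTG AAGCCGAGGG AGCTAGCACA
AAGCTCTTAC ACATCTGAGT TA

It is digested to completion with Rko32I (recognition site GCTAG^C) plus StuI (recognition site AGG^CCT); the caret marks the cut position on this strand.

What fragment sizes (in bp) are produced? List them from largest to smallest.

77, 45 bp

The Rko32I site (GCTAGC) starts at position 92.
Rko32I cuts after base 5 of each site (before the last base), so after position 96.
The StuI site (AGGCCT) starts at position 49.
StuI cuts after base 3 of each site, so after position 51.
Combined cut positions: 51, 96.
Circular molecule, 2 cuts → 2 fragments:
  52–96 → 45 bp
  97–122 then 1–51 → 26 + 51 = 77 bp
Sorted largest to smallest: 77, 45 bp.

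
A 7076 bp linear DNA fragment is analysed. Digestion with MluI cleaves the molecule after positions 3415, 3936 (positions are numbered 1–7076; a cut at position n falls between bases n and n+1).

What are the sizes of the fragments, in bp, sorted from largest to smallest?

3415, 3140, 521 bp

Linear molecule, 2 cuts → 3 fragments:
  3415 − 0 = 3415 bp
  3936 − 3415 = 521 bp
  7076 − 3936 = 3140 bp
Sorted largest to smallest: 3415, 3140, 521 bp.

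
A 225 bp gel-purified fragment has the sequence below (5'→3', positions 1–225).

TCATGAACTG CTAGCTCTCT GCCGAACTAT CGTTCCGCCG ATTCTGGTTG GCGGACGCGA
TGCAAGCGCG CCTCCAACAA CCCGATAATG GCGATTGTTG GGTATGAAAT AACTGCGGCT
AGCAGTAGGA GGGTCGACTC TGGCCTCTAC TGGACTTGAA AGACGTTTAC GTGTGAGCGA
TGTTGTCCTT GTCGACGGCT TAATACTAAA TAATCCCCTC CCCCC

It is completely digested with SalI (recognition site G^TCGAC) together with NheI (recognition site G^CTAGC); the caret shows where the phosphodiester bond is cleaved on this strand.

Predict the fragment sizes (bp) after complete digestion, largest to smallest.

108, 58, 34, 15, 10 bp

SalI sites (GTCGAC) start at positions 133, 191.
SalI cuts after the first base of each site, so after positions 133, 191.
NheI sites (GCTAGC) start at positions 10, 118.
NheI cuts after the first base of each site, so after positions 10, 118.
Combined cut positions: 10, 118, 133, 191.
Linear molecule, 4 cuts → 5 fragments:
  1–10 → 10 bp
  11–118 → 108 bp
  119–133 → 15 bp
  134–191 → 58 bp
  192–225 → 34 bp
Sorted largest to smallest: 108, 58, 34, 15, 10 bp.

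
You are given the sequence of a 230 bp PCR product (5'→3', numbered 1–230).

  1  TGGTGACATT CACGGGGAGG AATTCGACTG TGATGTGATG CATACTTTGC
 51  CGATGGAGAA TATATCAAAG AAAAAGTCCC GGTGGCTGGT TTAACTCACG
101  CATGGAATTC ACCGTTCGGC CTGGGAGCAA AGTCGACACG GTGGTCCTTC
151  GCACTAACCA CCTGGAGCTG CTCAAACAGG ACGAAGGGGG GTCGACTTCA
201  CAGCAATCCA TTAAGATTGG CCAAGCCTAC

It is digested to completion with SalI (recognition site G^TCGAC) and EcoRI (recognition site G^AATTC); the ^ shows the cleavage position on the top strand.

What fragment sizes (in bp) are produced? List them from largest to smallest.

85, 59, 39, 27, 20 bp

SalI sites (GTCGAC) start at positions 132, 191.
SalI cuts after the first base of each site, so after positions 132, 191.
EcoRI sites (GAATTC) start at positions 20, 105.
EcoRI cuts after the first base of each site, so after positions 20, 105.
Combined cut positions: 20, 105, 132, 191.
Linear molecule, 4 cuts → 5 fragments:
  1–20 → 20 bp
  21–105 → 85 bp
  106–132 → 27 bp
  133–191 → 59 bp
  192–230 → 39 bp
Sorted largest to smallest: 85, 59, 39, 27, 20 bp.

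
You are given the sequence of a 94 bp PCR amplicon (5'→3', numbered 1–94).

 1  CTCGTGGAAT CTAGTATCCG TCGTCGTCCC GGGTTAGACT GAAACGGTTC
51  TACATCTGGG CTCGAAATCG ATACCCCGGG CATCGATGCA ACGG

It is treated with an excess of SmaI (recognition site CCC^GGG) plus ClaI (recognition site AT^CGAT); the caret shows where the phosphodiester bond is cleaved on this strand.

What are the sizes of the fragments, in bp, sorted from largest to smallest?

38, 30, 11, 9, 6 bp

SmaI sites (CCCGGG) start at positions 28, 75.
SmaI cuts after base 3 of each site, so after positions 30, 77.
ClaI sites (ATCGAT) start at positions 67, 82.
ClaI cuts after base 2 of each site, so after positions 68, 83.
Combined cut positions: 30, 68, 77, 83.
Linear molecule, 4 cuts → 5 fragments:
  1–30 → 30 bp
  31–68 → 38 bp
  69–77 → 9 bp
  78–83 → 6 bp
  84–94 → 11 bp
Sorted largest to smallest: 38, 30, 11, 9, 6 bp.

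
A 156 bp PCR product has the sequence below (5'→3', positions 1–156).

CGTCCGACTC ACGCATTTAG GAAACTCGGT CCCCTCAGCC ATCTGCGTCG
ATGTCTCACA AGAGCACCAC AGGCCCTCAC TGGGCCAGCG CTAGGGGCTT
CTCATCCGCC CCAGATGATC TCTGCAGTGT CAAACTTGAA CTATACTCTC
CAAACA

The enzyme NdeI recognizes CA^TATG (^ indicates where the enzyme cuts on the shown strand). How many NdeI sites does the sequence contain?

0

No occurrence of CATATG is present in the sequence.
NdeI does not cut: 0 sites.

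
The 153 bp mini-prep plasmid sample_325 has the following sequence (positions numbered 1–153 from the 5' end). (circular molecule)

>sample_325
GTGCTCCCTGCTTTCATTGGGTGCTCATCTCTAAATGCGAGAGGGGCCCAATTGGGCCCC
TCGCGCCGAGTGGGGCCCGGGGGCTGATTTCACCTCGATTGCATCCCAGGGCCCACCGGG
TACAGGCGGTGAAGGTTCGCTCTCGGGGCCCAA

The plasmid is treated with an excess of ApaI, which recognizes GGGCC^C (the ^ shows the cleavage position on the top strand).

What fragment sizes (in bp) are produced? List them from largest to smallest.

51, 37, 36, 19, 10 bp

ApaI sites (GGGCCC) start at positions 44, 54, 73, 109, 146.
ApaI cuts after base 5 of each site (before the last base), so after positions 48, 58, 77, 113, 150.
Circular molecule, 5 cuts → 5 fragments:
  49–58 → 10 bp
  59–77 → 19 bp
  78–113 → 36 bp
  114–150 → 37 bp
  151–153 then 1–48 → 3 + 48 = 51 bp
Sorted largest to smallest: 51, 37, 36, 19, 10 bp.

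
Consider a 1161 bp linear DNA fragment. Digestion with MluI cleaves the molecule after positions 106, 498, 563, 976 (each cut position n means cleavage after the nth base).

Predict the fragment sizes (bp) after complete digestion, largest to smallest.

413, 392, 185, 106, 65 bp

Linear molecule, 4 cuts → 5 fragments:
  106 − 0 = 106 bp
  498 − 106 = 392 bp
  563 − 498 = 65 bp
  976 − 563 = 413 bp
  1161 − 976 = 185 bp
Sorted largest to smallest: 413, 392, 185, 106, 65 bp.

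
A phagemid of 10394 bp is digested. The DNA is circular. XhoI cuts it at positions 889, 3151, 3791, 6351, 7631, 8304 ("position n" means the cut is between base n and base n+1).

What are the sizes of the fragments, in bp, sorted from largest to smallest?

2979, 2560, 2262, 1280, 673, 640 bp

Circular molecule, 6 cuts → 6 fragments:
  3151 − 889 = 2262 bp
  3791 − 3151 = 640 bp
  6351 − 3791 = 2560 bp
  7631 − 6351 = 1280 bp
  8304 − 7631 = 673 bp
  wrap: 10394 − 8304 + 889 = 2979 bp
Sorted largest to smallest: 2979, 2560, 2262, 1280, 673, 640 bp.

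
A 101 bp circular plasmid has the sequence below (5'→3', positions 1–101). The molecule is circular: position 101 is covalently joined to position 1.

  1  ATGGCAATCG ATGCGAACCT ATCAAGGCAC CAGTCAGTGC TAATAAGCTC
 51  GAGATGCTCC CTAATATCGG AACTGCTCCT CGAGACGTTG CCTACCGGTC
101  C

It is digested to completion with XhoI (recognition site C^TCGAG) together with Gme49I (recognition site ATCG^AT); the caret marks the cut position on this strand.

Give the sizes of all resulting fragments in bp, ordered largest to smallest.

38, 32, 31 bp

XhoI sites (CTCGAG) start at positions 48, 79.
XhoI cuts after the first base of each site, so after positions 48, 79.
The Gme49I site (ATCGAT) starts at position 7.
Gme49I cuts after base 4 of each site, so after position 10.
Combined cut positions: 10, 48, 79.
Circular molecule, 3 cuts → 3 fragments:
  11–48 → 38 bp
  49–79 → 31 bp
  80–101 then 1–10 → 22 + 10 = 32 bp
Sorted largest to smallest: 38, 32, 31 bp.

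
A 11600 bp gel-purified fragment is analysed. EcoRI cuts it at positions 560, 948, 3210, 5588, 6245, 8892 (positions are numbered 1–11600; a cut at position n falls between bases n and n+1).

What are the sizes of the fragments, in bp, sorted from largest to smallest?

Linear molecule, 6 cuts → 7 fragments:
  560 − 0 = 560 bp
  948 − 560 = 388 bp
  3210 − 948 = 2262 bp
  5588 − 3210 = 2378 bp
  6245 − 5588 = 657 bp
  8892 − 6245 = 2647 bp
  11600 − 8892 = 2708 bp
Sorted largest to smallest: 2708, 2647, 2378, 2262, 657, 560, 388 bp.

2708, 2647, 2378, 2262, 657, 560, 388 bp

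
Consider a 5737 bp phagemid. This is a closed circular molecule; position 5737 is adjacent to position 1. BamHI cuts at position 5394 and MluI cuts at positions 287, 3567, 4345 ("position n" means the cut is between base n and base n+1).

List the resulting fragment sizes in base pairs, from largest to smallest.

Combined cut positions (sorted): 287, 3567, 4345, 5394.
Circular molecule, 4 cuts → 4 fragments:
  3567 − 287 = 3280 bp
  4345 − 3567 = 778 bp
  5394 − 4345 = 1049 bp
  wrap: 5737 − 5394 + 287 = 630 bp
Sorted largest to smallest: 3280, 1049, 778, 630 bp.

3280, 1049, 778, 630 bp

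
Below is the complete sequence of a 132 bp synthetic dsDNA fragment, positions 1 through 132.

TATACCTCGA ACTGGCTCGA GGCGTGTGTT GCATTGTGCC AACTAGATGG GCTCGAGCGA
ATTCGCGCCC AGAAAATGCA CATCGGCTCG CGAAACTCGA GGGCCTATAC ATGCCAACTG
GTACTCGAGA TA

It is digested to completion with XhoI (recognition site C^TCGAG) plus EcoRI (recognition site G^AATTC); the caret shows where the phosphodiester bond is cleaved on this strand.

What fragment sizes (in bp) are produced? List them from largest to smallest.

37, 36, 28, 16, 8, 7 bp

XhoI sites (CTCGAG) start at positions 16, 52, 96, 124.
XhoI cuts after the first base of each site, so after positions 16, 52, 96, 124.
The EcoRI site (GAATTC) starts at position 59.
EcoRI cuts after the first base of each site, so after position 59.
Combined cut positions: 16, 52, 59, 96, 124.
Linear molecule, 5 cuts → 6 fragments:
  1–16 → 16 bp
  17–52 → 36 bp
  53–59 → 7 bp
  60–96 → 37 bp
  97–124 → 28 bp
  125–132 → 8 bp
Sorted largest to smallest: 37, 36, 28, 16, 8, 7 bp.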